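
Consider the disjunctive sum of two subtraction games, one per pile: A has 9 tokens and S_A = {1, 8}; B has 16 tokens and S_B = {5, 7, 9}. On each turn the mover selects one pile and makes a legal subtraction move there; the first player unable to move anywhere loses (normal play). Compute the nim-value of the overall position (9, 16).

0

Pile A, S = {1, 8}:
G(0) = 0
G(1) = mex{0} = 1
G(2) = mex{1} = 0
G(3) = mex{0} = 1
G(4) = mex{1} = 0
G(5) = mex{0} = 1
G(6) = mex{1} = 0
G(7) = mex{0} = 1
G(8) = mex{1,0} = 2
G(9) = mex{2,1} = 0
G_A(9) = 0.
Pile B, S = {5, 7, 9}:
G(0) = 0
G(1) = mex{} = 0
G(2) = mex{} = 0
G(3) = mex{} = 0
G(4) = mex{} = 0
G(5) = mex{0} = 1
G(6) = mex{0} = 1
G(7) = mex{0,0} = 1
G(8) = mex{0,0} = 1
G(9) = mex{0,0,0} = 1
G(10) = mex{1,0,0} = 2
G(11) = mex{1,0,0} = 2
G(12) = mex{1,1,0} = 2
G(13) = mex{1,1,0} = 2
G(14) = mex{1,1,1} = 0
G(15) = mex{2,1,1} = 0
G(16) = mex{2,1,1} = 0
G_B(16) = 0.
Combined Grundy value = 0 ⊕ 0 = 0.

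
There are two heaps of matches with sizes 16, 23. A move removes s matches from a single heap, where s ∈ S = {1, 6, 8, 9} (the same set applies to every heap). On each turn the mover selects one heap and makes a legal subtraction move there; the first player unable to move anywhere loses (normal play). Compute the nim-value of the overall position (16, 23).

0

All heaps use S = {1, 6, 8, 9}:
G(0) = 0
G(1) = mex{0} = 1
G(2) = mex{1} = 0
G(3) = mex{0} = 1
G(4) = mex{1} = 0
G(5) = mex{0} = 1
G(6) = mex{1,0} = 2
G(7) = mex{2,1} = 0
G(8) = mex{0,0,0} = 1
G(9) = mex{1,1,1,0} = 2
G(10) = mex{2,0,0,1} = 3
G(11) = mex{3,1,1,0} = 2
G(12) = mex{2,2,0,1} = 3
G(13) = mex{3,0,1,0} = 2
G(14) = mex{2,1,2,1} = 0
G(15) = mex{0,2,0,2} = 1
G(16) = mex{1,3,1,0} = 2
G(17) = mex{2,2,2,1} = 0
G(18) = mex{0,3,3,2} = 1
G(19) = mex{1,2,2,3} = 0
G(20) = mex{0,0,3,2} = 1
G(21) = mex{1,1,2,3} = 0
G(22) = mex{0,2,0,2} = 1
G(23) = mex{1,0,1,0} = 2
Heap A: G(16) = 2.
Heap B: G(23) = 2.
Combined Grundy value = 2 ⊕ 2 = 0.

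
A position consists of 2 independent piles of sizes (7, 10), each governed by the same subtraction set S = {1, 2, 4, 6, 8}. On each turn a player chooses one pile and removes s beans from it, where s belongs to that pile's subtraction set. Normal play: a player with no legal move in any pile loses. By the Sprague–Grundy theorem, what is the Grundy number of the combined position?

All piles use S = {1, 2, 4, 6, 8}:
G(0) = 0
G(1) = mex{0} = 1
G(2) = mex{1,0} = 2
G(3) = mex{2,1} = 0
G(4) = mex{0,2,0} = 1
G(5) = mex{1,0,1} = 2
G(6) = mex{2,1,2,0} = 3
G(7) = mex{3,2,0,1} = 4
G(8) = mex{4,3,1,2,0} = 5
G(9) = mex{5,4,2,0,1} = 3
G(10) = mex{3,5,3,1,2} = 0
Pile A: G(7) = 4.
Pile B: G(10) = 0.
Combined Grundy value = 4 ⊕ 0 = 4.

4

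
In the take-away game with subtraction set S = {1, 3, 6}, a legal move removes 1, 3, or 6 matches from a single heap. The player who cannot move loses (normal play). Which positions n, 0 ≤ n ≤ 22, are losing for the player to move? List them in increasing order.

0, 2, 4, 9, 11, 13, 18, 20, 22

n :  0  1  2  3  4  5  6  7  8  9 10 11 12 13 14 15 16 17 18 19 20 21 22
G :  0  1  0  1  0  1  2  3  2  0  1  0  1  0  1  2  3  2  0  1  0  1  0
P-positions are exactly the n with G(n) = 0.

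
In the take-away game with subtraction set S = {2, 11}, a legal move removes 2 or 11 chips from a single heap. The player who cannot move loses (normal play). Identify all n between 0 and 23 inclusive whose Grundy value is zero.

G(0) = 0
G(1) = mex{} = 0
G(2) = mex{0} = 1
G(3) = mex{0} = 1
G(4) = mex{1} = 0
G(5) = mex{1} = 0
G(6) = mex{0} = 1
G(7) = mex{0} = 1
G(8) = mex{1} = 0
G(9) = mex{1} = 0
G(10) = mex{0} = 1
G(11) = mex{0,0} = 1
G(12) = mex{1,0} = 2
G(13) = mex{1,1} = 0
G(14) = mex{2,1} = 0
G(15) = mex{0,0} = 1
G(16) = mex{0,0} = 1
G(17) = mex{1,1} = 0
G(18) = mex{1,1} = 0
G(19) = mex{0,0} = 1
G(20) = mex{0,0} = 1
G(21) = mex{1,1} = 0
G(22) = mex{1,1} = 0
G(23) = mex{0,2} = 1
P-positions are exactly the n with G(n) = 0.

0, 1, 4, 5, 8, 9, 13, 14, 17, 18, 21, 22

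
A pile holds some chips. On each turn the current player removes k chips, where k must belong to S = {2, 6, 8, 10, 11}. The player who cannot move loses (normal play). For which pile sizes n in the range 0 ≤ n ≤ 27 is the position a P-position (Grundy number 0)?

0, 1, 4, 5, 17, 18, 21, 22

n :  0  1  2  3  4  5  6  7  8  9 10 11 12 13 14 15 16 17 18 19 20 21 22 23 24 25 26 27
G :  0  0  1  1  0  0  1  1  2  2  3  3  2  2  3  3  4  0  0  1  1  0  0  1  1  2  2  3
P-positions are exactly the n with G(n) = 0.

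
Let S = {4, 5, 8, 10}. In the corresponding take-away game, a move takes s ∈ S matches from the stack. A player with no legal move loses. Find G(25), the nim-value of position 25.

G(0) = 0
G(1) = mex{} = 0
G(2) = mex{} = 0
G(3) = mex{} = 0
G(4) = mex{0} = 1
G(5) = mex{0,0} = 1
G(6) = mex{0,0} = 1
G(7) = mex{0,0} = 1
G(8) = mex{1,0,0} = 2
G(9) = mex{1,1,0} = 2
G(10) = mex{1,1,0,0} = 2
G(11) = mex{1,1,0,0} = 2
G(12) = mex{2,1,1,0} = 3
G(13) = mex{2,2,1,0} = 3
G(14) = mex{2,2,1,1} = 0
G(15) = mex{2,2,1,1} = 0
G(16) = mex{3,2,2,1} = 0
G(17) = mex{3,3,2,1} = 0
G(18) = mex{0,3,2,2} = 1
G(19) = mex{0,0,2,2} = 1
G(20) = mex{0,0,3,2} = 1
G(21) = mex{0,0,3,2} = 1
G(22) = mex{1,0,0,3} = 2
G(23) = mex{1,1,0,3} = 2
G(24) = mex{1,1,0,0} = 2
G(25) = mex{1,1,0,0} = 2

2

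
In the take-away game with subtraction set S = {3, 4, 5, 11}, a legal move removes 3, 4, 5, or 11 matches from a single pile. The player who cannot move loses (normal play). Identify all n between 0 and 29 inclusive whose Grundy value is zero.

0, 1, 2, 8, 9, 10, 16, 17, 18, 24, 25, 26

n :  0  1  2  3  4  5  6  7  8  9 10 11 12 13 14 15 16 17 18 19 20 21 22 23 24 25 26 27 28 29
G :  0  0  0  1  1  1  2  2  0  0  0  1  1  1  2  2  0  0  0  1  1  1  2  2  0  0  0  1  1  1
P-positions are exactly the n with G(n) = 0.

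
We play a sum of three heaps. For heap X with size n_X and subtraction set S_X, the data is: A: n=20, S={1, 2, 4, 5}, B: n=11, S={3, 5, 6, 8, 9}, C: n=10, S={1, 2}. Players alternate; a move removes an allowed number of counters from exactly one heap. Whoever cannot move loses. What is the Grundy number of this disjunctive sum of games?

Heap A, S = {1, 2, 4, 5}:
G(0) = 0
G(1) = mex{0} = 1
G(2) = mex{1,0} = 2
G(3) = mex{2,1} = 0
G(4) = mex{0,2,0} = 1
G(5) = mex{1,0,1,0} = 2
G(6) = mex{2,1,2,1} = 0
G(7) = mex{0,2,0,2} = 1
G(8) = mex{1,0,1,0} = 2
G(9) = mex{2,1,2,1} = 0
G(10) = mex{0,2,0,2} = 1
G(11) = mex{1,0,1,0} = 2
G(12) = mex{2,1,2,1} = 0
G(13) = mex{0,2,0,2} = 1
G(14) = mex{1,0,1,0} = 2
G(15) = mex{2,1,2,1} = 0
G(16) = mex{0,2,0,2} = 1
G(17) = mex{1,0,1,0} = 2
G(18) = mex{2,1,2,1} = 0
G(19) = mex{0,2,0,2} = 1
G(20) = mex{1,0,1,0} = 2
G_A(20) = 2.
Heap B, S = {3, 5, 6, 8, 9}:
G(0) = 0
G(1) = mex{} = 0
G(2) = mex{} = 0
G(3) = mex{0} = 1
G(4) = mex{0} = 1
G(5) = mex{0,0} = 1
G(6) = mex{1,0,0} = 2
G(7) = mex{1,0,0} = 2
G(8) = mex{1,1,0,0} = 2
G(9) = mex{2,1,1,0,0} = 3
G(10) = mex{2,1,1,0,0} = 3
G(11) = mex{2,2,1,1,0} = 3
G_B(11) = 3.
Heap C, S = {1, 2}:
G(0) = 0
G(1) = mex{0} = 1
G(2) = mex{1,0} = 2
G(3) = mex{2,1} = 0
G(4) = mex{0,2} = 1
G(5) = mex{1,0} = 2
G(6) = mex{2,1} = 0
G(7) = mex{0,2} = 1
G(8) = mex{1,0} = 2
G(9) = mex{2,1} = 0
G(10) = mex{0,2} = 1
G_C(10) = 1.
Combined Grundy value = 2 ⊕ 3 ⊕ 1 = 0.

0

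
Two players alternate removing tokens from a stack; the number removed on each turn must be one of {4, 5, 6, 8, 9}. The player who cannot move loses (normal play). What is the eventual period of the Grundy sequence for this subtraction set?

n :  0  1  2  3  4  5  6  7  8  9 10 11 12 13 14 15 16 17 18 19 20 21 22 23 24 25 26 27
G :  0  0  0  0  1  1  1  1  2  2  2  2  3  0  0  0  0  1  1  1  1  2  2  2  2  3  0  0
G(n+13) = G(n) holds for n = 0,…,8 (a full window of length max(S) = 9), so the sequence is purely periodic with period 13.

13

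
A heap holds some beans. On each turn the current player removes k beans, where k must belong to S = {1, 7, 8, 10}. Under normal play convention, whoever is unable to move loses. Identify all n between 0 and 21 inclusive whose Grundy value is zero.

0, 2, 4, 6, 15, 17, 19, 21

n :  0  1  2  3  4  5  6  7  8  9 10 11 12 13 14 15 16 17 18 19 20 21
G :  0  1  0  1  0  1  0  1  2  3  2  3  2  3  2  0  1  0  1  0  1  0
P-positions are exactly the n with G(n) = 0.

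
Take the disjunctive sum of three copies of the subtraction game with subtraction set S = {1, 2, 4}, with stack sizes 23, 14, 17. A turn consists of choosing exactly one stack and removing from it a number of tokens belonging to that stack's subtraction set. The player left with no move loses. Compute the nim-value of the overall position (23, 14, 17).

2

All stacks use S = {1, 2, 4}:
G(0) = 0
G(1) = mex{0} = 1
G(2) = mex{1,0} = 2
G(3) = mex{2,1} = 0
G(4) = mex{0,2,0} = 1
G(5) = mex{1,0,1} = 2
G(6) = mex{2,1,2} = 0
G(7) = mex{0,2,0} = 1
G(8) = mex{1,0,1} = 2
G(9) = mex{2,1,2} = 0
G(10) = mex{0,2,0} = 1
G(11) = mex{1,0,1} = 2
G(12) = mex{2,1,2} = 0
G(13) = mex{0,2,0} = 1
G(14) = mex{1,0,1} = 2
G(15) = mex{2,1,2} = 0
G(16) = mex{0,2,0} = 1
G(17) = mex{1,0,1} = 2
G(18) = mex{2,1,2} = 0
G(19) = mex{0,2,0} = 1
G(20) = mex{1,0,1} = 2
G(21) = mex{2,1,2} = 0
G(22) = mex{0,2,0} = 1
G(23) = mex{1,0,1} = 2
Stack A: G(23) = 2.
Stack B: G(14) = 2.
Stack C: G(17) = 2.
Combined Grundy value = 2 ⊕ 2 ⊕ 2 = 2.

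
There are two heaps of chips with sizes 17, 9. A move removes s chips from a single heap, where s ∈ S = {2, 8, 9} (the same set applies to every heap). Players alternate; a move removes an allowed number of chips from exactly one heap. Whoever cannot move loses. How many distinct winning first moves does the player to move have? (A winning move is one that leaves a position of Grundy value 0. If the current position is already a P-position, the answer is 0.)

3

All heaps use S = {2, 8, 9}:
G(0) = 0
G(1) = mex{} = 0
G(2) = mex{0} = 1
G(3) = mex{0} = 1
G(4) = mex{1} = 0
G(5) = mex{1} = 0
G(6) = mex{0} = 1
G(7) = mex{0} = 1
G(8) = mex{1,0} = 2
G(9) = mex{1,0,0} = 2
G(10) = mex{2,1,0} = 3
G(11) = mex{2,1,1} = 0
G(12) = mex{3,0,1} = 2
G(13) = mex{0,0,0} = 1
G(14) = mex{2,1,0} = 3
G(15) = mex{1,1,1} = 0
G(16) = mex{3,2,1} = 0
G(17) = mex{0,2,2} = 1
Heap A: G(17) = 1.
Heap B: G(9) = 2.
Combined Grundy value = 1 ⊕ 2 = 3.
A winning move leaves total XOR = 0, i.e. changes one component's Grundy value g to g ⊕ X where X is the current total.
Heap A: need g' = 1⊕3 = 2. Options: 17−2→G=0, 17−8→G=2, 17−9→G=2. Hits: 2.
Heap B: need g' = 2⊕3 = 1. Options: 9−2→G=1, 9−8→G=0, 9−9→G=0. Hits: 1.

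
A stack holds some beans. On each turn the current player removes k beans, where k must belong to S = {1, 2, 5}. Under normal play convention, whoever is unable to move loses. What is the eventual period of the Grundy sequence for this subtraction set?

3

G(0) = 0
G(1) = mex{0} = 1
G(2) = mex{1,0} = 2
G(3) = mex{2,1} = 0
G(4) = mex{0,2} = 1
G(5) = mex{1,0,0} = 2
G(6) = mex{2,1,1} = 0
G(7) = mex{0,2,2} = 1
G(8) = mex{1,0,0} = 2
G(9) = mex{2,1,1} = 0
G(10) = mex{0,2,2} = 1
G(11) = mex{1,0,0} = 2
G(12) = mex{2,1,1} = 0
G(13) = mex{0,2,2} = 1
G(14) = mex{1,0,0} = 2
G(n+3) = G(n) holds for n = 0,…,4 (a full window of length max(S) = 5), so the sequence is purely periodic with period 3.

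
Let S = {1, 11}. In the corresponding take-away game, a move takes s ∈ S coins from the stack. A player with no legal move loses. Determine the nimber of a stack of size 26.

0

n :  0  1  2  3  4  5  6  7  8  9 10 11 12 13 14 15 16 17 18 19 20 21 22 23 24 25 26
G :  0  1  0  1  0  1  0  1  0  1  0  1  0  1  0  1  0  1  0  1  0  1  0  1  0  1  0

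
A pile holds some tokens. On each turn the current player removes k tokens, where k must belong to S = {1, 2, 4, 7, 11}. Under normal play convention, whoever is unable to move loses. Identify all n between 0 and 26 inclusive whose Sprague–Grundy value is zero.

n :  0  1  2  3  4  5  6  7  8  9 10 11 12 13 14 15 16 17 18 19 20 21 22 23 24 25 26
G :  0  1  2  0  1  2  0  1  2  0  1  2  0  1  2  0  1  2  0  1  2  0  1  2  0  1  2
P-positions are exactly the n with G(n) = 0.

0, 3, 6, 9, 12, 15, 18, 21, 24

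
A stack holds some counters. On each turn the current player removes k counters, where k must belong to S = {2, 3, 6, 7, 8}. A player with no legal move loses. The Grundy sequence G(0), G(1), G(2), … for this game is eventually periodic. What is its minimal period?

n :  0  1  2  3  4  5  6  7  8  9 10 11 12 13 14 15 16 17 18 19 20 21 22 23 24 25 26 27 28 29
G :  0  0  1  1  2  0  3  1  2  2  0  3  1  2  0  0  1  1  2  0  3  1  2  2  0  3  1  2  0  0
G(n+14) = G(n) holds for n = 0,…,7 (a full window of length max(S) = 8), so the sequence is purely periodic with period 14.

14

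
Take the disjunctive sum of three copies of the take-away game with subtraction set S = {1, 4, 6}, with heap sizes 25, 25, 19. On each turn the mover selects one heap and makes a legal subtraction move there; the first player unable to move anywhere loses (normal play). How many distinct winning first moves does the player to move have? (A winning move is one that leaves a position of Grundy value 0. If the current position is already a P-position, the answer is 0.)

All heaps use S = {1, 4, 6}:
n :  0  1  2  3  4  5  6  7  8  9 10 11 12 13 14 15 16 17 18 19 20 21 22 23 24 25
G :  0  1  0  1  2  0  1  0  1  2  0  1  0  1  2  0  1  0  1  2  0  1  0  1  2  0
Heap A: G(25) = 0.
Heap B: G(25) = 0.
Heap C: G(19) = 2.
Combined Grundy value = 0 ⊕ 0 ⊕ 2 = 2.
A winning move leaves total XOR = 0, i.e. changes one component's Grundy value g to g ⊕ X where X is the current total.
Heap A: need g' = 0⊕2 = 2. Options: 25−1→G=2, 25−4→G=1, 25−6→G=2. Hits: 2.
Heap B: need g' = 0⊕2 = 2. Options: 25−1→G=2, 25−4→G=1, 25−6→G=2. Hits: 2.
Heap C: need g' = 2⊕2 = 0. Options: 19−1→G=1, 19−4→G=0, 19−6→G=1. Hits: 1.

5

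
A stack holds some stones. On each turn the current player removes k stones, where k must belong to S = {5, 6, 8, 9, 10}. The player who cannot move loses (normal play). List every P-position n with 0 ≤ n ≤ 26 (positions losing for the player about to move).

0, 1, 2, 3, 4, 15, 16, 17, 18, 19

G(0) = 0
G(1) = mex{} = 0
G(2) = mex{} = 0
G(3) = mex{} = 0
G(4) = mex{} = 0
G(5) = mex{0} = 1
G(6) = mex{0,0} = 1
G(7) = mex{0,0} = 1
G(8) = mex{0,0,0} = 1
G(9) = mex{0,0,0,0} = 1
G(10) = mex{1,0,0,0,0} = 2
G(11) = mex{1,1,0,0,0} = 2
G(12) = mex{1,1,0,0,0} = 2
G(13) = mex{1,1,1,0,0} = 2
G(14) = mex{1,1,1,1,0} = 2
G(15) = mex{2,1,1,1,1} = 0
G(16) = mex{2,2,1,1,1} = 0
G(17) = mex{2,2,1,1,1} = 0
G(18) = mex{2,2,2,1,1} = 0
G(19) = mex{2,2,2,2,1} = 0
G(20) = mex{0,2,2,2,2} = 1
G(21) = mex{0,0,2,2,2} = 1
G(22) = mex{0,0,2,2,2} = 1
G(23) = mex{0,0,0,2,2} = 1
G(24) = mex{0,0,0,0,2} = 1
G(25) = mex{1,0,0,0,0} = 2
G(26) = mex{1,1,0,0,0} = 2
P-positions are exactly the n with G(n) = 0.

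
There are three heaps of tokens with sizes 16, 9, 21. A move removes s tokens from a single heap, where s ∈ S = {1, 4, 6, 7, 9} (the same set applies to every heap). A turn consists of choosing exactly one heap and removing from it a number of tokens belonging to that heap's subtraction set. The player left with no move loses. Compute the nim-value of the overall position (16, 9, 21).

All heaps use S = {1, 4, 6, 7, 9}:
n :  0  1  2  3  4  5  6  7  8  9 10 11 12 13 14 15 16 17 18 19 20 21
G :  0  1  0  1  2  0  1  2  3  2  0  1  2  0  1  0  1  2  0  1  2  3
Heap A: G(16) = 1.
Heap B: G(9) = 2.
Heap C: G(21) = 3.
Combined Grundy value = 1 ⊕ 2 ⊕ 3 = 0.

0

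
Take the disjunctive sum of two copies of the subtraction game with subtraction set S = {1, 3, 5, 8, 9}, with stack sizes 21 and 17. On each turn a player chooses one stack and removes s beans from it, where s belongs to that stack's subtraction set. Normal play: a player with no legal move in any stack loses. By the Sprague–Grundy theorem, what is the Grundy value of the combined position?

0

All stacks use S = {1, 3, 5, 8, 9}:
G(0) = 0
G(1) = mex{0} = 1
G(2) = mex{1} = 0
G(3) = mex{0,0} = 1
G(4) = mex{1,1} = 0
G(5) = mex{0,0,0} = 1
G(6) = mex{1,1,1} = 0
G(7) = mex{0,0,0} = 1
G(8) = mex{1,1,1,0} = 2
G(9) = mex{2,0,0,1,0} = 3
G(10) = mex{3,1,1,0,1} = 2
G(11) = mex{2,2,0,1,0} = 3
G(12) = mex{3,3,1,0,1} = 2
G(13) = mex{2,2,2,1,0} = 3
G(14) = mex{3,3,3,0,1} = 2
G(15) = mex{2,2,2,1,0} = 3
G(16) = mex{3,3,3,2,1} = 0
G(17) = mex{0,2,2,3,2} = 1
G(18) = mex{1,3,3,2,3} = 0
G(19) = mex{0,0,2,3,2} = 1
G(20) = mex{1,1,3,2,3} = 0
G(21) = mex{0,0,0,3,2} = 1
Stack A: G(21) = 1.
Stack B: G(17) = 1.
Combined Grundy value = 1 ⊕ 1 = 0.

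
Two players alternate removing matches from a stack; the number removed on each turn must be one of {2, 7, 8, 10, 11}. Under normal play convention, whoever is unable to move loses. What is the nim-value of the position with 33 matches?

4

G(0) = 0
G(1) = mex{} = 0
G(2) = mex{0} = 1
G(3) = mex{0} = 1
G(4) = mex{1} = 0
G(5) = mex{1} = 0
G(6) = mex{0} = 1
G(7) = mex{0,0} = 1
G(8) = mex{1,0,0} = 2
G(9) = mex{1,1,0} = 2
G(10) = mex{2,1,1,0} = 3
G(11) = mex{2,0,1,0,0} = 3
G(12) = mex{3,0,0,1,0} = 2
G(13) = mex{3,1,0,1,1} = 2
G(14) = mex{2,1,1,0,1} = 3
G(15) = mex{2,2,1,0,0} = 3
G(16) = mex{3,2,2,1,0} = 4
G(17) = mex{3,3,2,1,1} = 0
G(18) = mex{4,3,3,2,1} = 0
G(19) = mex{0,2,3,2,2} = 1
G(20) = mex{0,2,2,3,2} = 1
G(21) = mex{1,3,2,3,3} = 0
G(22) = mex{1,3,3,2,3} = 0
G(23) = mex{0,4,3,2,2} = 1
G(24) = mex{0,0,4,3,2} = 1
G(25) = mex{1,0,0,3,3} = 2
G(26) = mex{1,1,0,4,3} = 2
G(27) = mex{2,1,1,0,4} = 3
G(28) = mex{2,0,1,0,0} = 3
G(29) = mex{3,0,0,1,0} = 2
G(30) = mex{3,1,0,1,1} = 2
G(31) = mex{2,1,1,0,1} = 3
G(32) = mex{2,2,1,0,0} = 3
G(33) = mex{3,2,2,1,0} = 4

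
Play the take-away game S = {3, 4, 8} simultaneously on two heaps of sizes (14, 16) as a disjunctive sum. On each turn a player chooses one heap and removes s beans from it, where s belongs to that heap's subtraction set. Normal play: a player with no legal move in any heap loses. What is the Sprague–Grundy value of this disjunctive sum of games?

All heaps use S = {3, 4, 8}:
n :  0  1  2  3  4  5  6  7  8  9 10 11 12 13 14 15 16
G :  0  0  0  1  1  1  2  0  2  3  1  3  0  0  0  1  1
Heap A: G(14) = 0.
Heap B: G(16) = 1.
Combined Grundy value = 0 ⊕ 1 = 1.

1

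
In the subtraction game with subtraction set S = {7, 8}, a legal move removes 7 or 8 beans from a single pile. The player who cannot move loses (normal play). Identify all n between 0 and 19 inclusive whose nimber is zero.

0, 1, 2, 3, 4, 5, 6, 15, 16, 17, 18, 19

n :  0  1  2  3  4  5  6  7  8  9 10 11 12 13 14 15 16 17 18 19
G :  0  0  0  0  0  0  0  1  1  1  1  1  1  1  2  0  0  0  0  0
P-positions are exactly the n with G(n) = 0.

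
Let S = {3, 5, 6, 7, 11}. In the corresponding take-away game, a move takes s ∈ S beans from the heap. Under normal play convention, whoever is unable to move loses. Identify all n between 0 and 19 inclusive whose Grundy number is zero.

G(0) = 0
G(1) = mex{} = 0
G(2) = mex{} = 0
G(3) = mex{0} = 1
G(4) = mex{0} = 1
G(5) = mex{0,0} = 1
G(6) = mex{1,0,0} = 2
G(7) = mex{1,0,0,0} = 2
G(8) = mex{1,1,0,0} = 2
G(9) = mex{2,1,1,0} = 3
G(10) = mex{2,1,1,1} = 0
G(11) = mex{2,2,1,1,0} = 3
G(12) = mex{3,2,2,1,0} = 4
G(13) = mex{0,2,2,2,0} = 1
G(14) = mex{3,3,2,2,1} = 0
G(15) = mex{4,0,3,2,1} = 5
G(16) = mex{1,3,0,3,1} = 2
G(17) = mex{0,4,3,0,2} = 1
G(18) = mex{5,1,4,3,2} = 0
G(19) = mex{2,0,1,4,2} = 3
P-positions are exactly the n with G(n) = 0.

0, 1, 2, 10, 14, 18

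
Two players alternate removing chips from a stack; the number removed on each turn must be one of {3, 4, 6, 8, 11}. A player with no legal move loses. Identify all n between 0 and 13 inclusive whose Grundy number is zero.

G(0) = 0
G(1) = mex{} = 0
G(2) = mex{} = 0
G(3) = mex{0} = 1
G(4) = mex{0,0} = 1
G(5) = mex{0,0} = 1
G(6) = mex{1,0,0} = 2
G(7) = mex{1,1,0} = 2
G(8) = mex{1,1,0,0} = 2
G(9) = mex{2,1,1,0} = 3
G(10) = mex{2,2,1,0} = 3
G(11) = mex{2,2,1,1,0} = 3
G(12) = mex{3,2,2,1,0} = 4
G(13) = mex{3,3,2,1,0} = 4
P-positions are exactly the n with G(n) = 0.

0, 1, 2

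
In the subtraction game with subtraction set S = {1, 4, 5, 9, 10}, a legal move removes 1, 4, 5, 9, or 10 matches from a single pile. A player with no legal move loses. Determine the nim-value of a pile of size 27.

3

n :  0  1  2  3  4  5  6  7  8  9 10 11 12 13 14 15 16 17 18 19 20 21 22 23 24 25 26 27
G :  0  1  0  1  2  3  2  3  0  1  4  5  2  3  0  1  0  1  2  3  2  3  0  1  4  5  2  3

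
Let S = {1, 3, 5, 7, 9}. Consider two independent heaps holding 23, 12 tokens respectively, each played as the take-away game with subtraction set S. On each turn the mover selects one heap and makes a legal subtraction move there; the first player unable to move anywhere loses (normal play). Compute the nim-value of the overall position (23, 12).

All heaps use S = {1, 3, 5, 7, 9}:
n :  0  1  2  3  4  5  6  7  8  9 10 11 12 13 14 15 16 17 18 19 20 21 22 23
G :  0  1  0  1  0  1  0  1  0  1  0  1  0  1  0  1  0  1  0  1  0  1  0  1
Heap A: G(23) = 1.
Heap B: G(12) = 0.
Combined Grundy value = 1 ⊕ 0 = 1.

1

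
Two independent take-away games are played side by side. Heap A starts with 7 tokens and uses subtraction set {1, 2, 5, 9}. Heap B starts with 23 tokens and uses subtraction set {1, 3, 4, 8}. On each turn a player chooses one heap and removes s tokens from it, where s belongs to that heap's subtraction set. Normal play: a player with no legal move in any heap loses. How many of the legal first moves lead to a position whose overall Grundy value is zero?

Heap A, S = {1, 2, 5, 9}:
n : 0 1 2 3 4 5 6 7
G : 0 1 2 0 1 2 0 1
G_A(7) = 1.
Heap B, S = {1, 3, 4, 8}:
G(0) = 0
G(1) = mex{0} = 1
G(2) = mex{1} = 0
G(3) = mex{0,0} = 1
G(4) = mex{1,1,0} = 2
G(5) = mex{2,0,1} = 3
G(6) = mex{3,1,0} = 2
G(7) = mex{2,2,1} = 0
G(8) = mex{0,3,2,0} = 1
G(9) = mex{1,2,3,1} = 0
G(10) = mex{0,0,2,0} = 1
G(11) = mex{1,1,0,1} = 2
G(12) = mex{2,0,1,2} = 3
G(13) = mex{3,1,0,3} = 2
G(14) = mex{2,2,1,2} = 0
G(15) = mex{0,3,2,0} = 1
G(16) = mex{1,2,3,1} = 0
G(17) = mex{0,0,2,0} = 1
G(18) = mex{1,1,0,1} = 2
G(19) = mex{2,0,1,2} = 3
G(20) = mex{3,1,0,3} = 2
G(21) = mex{2,2,1,2} = 0
G(22) = mex{0,3,2,0} = 1
G(23) = mex{1,2,3,1} = 0
G_B(23) = 0.
Combined Grundy value = 1 ⊕ 0 = 1.
A winning move leaves total XOR = 0, i.e. changes one component's Grundy value g to g ⊕ X where X is the current total.
Heap A: need g' = 1⊕1 = 0. Options: 7−1→G=0, 7−2→G=2, 7−5→G=2. Hits: 1.
Heap B: need g' = 0⊕1 = 1. Options: 23−1→G=1, 23−3→G=2, 23−4→G=3, 23−8→G=1. Hits: 2.

3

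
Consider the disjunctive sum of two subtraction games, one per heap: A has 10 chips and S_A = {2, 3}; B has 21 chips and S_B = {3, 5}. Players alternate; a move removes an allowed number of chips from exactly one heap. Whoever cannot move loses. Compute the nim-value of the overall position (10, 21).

1

Heap A, S = {2, 3}:
G(0) = 0
G(1) = mex{} = 0
G(2) = mex{0} = 1
G(3) = mex{0,0} = 1
G(4) = mex{1,0} = 2
G(5) = mex{1,1} = 0
G(6) = mex{2,1} = 0
G(7) = mex{0,2} = 1
G(8) = mex{0,0} = 1
G(9) = mex{1,0} = 2
G(10) = mex{1,1} = 0
G_A(10) = 0.
Heap B, S = {3, 5}:
n :  0  1  2  3  4  5  6  7  8  9 10 11 12 13 14 15 16 17 18 19 20 21
G :  0  0  0  1  1  1  2  2  0  0  0  1  1  1  2  2  0  0  0  1  1  1
G_B(21) = 1.
Combined Grundy value = 0 ⊕ 1 = 1.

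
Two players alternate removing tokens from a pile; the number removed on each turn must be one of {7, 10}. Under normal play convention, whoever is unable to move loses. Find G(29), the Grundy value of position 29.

1

n :  0  1  2  3  4  5  6  7  8  9 10 11 12 13 14 15 16 17 18 19 20 21 22 23 24 25 26 27 28 29
G :  0  0  0  0  0  0  0  1  1  1  1  1  1  1  2  2  2  0  0  0  0  0  0  0  1  1  1  1  1  1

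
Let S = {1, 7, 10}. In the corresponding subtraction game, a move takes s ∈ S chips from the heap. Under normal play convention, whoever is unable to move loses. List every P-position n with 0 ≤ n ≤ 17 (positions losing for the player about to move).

0, 2, 4, 6, 8, 17

n :  0  1  2  3  4  5  6  7  8  9 10 11 12 13 14 15 16 17
G :  0  1  0  1  0  1  0  1  0  1  2  3  2  3  2  3  2  0
P-positions are exactly the n with G(n) = 0.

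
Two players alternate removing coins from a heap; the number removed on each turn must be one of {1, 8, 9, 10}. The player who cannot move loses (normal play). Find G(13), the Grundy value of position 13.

3

G(0) = 0
G(1) = mex{0} = 1
G(2) = mex{1} = 0
G(3) = mex{0} = 1
G(4) = mex{1} = 0
G(5) = mex{0} = 1
G(6) = mex{1} = 0
G(7) = mex{0} = 1
G(8) = mex{1,0} = 2
G(9) = mex{2,1,0} = 3
G(10) = mex{3,0,1,0} = 2
G(11) = mex{2,1,0,1} = 3
G(12) = mex{3,0,1,0} = 2
G(13) = mex{2,1,0,1} = 3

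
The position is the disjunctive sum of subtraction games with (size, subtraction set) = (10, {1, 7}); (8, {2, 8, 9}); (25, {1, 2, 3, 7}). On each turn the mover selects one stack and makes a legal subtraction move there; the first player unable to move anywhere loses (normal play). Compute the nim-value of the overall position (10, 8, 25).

Stack A, S = {1, 7}:
n :  0  1  2  3  4  5  6  7  8  9 10
G :  0  1  0  1  0  1  0  1  0  1  0
G_A(10) = 0.
Stack B, S = {2, 8, 9}:
n : 0 1 2 3 4 5 6 7 8
G : 0 0 1 1 0 0 1 1 2
G_B(8) = 2.
Stack C, S = {1, 2, 3, 7}:
G(0) = 0
G(1) = mex{0} = 1
G(2) = mex{1,0} = 2
G(3) = mex{2,1,0} = 3
G(4) = mex{3,2,1} = 0
G(5) = mex{0,3,2} = 1
G(6) = mex{1,0,3} = 2
G(7) = mex{2,1,0,0} = 3
G(8) = mex{3,2,1,1} = 0
G(9) = mex{0,3,2,2} = 1
G(10) = mex{1,0,3,3} = 2
G(11) = mex{2,1,0,0} = 3
G(12) = mex{3,2,1,1} = 0
G(13) = mex{0,3,2,2} = 1
G(14) = mex{1,0,3,3} = 2
G(15) = mex{2,1,0,0} = 3
G(16) = mex{3,2,1,1} = 0
G(17) = mex{0,3,2,2} = 1
G(18) = mex{1,0,3,3} = 2
G(19) = mex{2,1,0,0} = 3
G(20) = mex{3,2,1,1} = 0
G(21) = mex{0,3,2,2} = 1
G(22) = mex{1,0,3,3} = 2
G(23) = mex{2,1,0,0} = 3
G(24) = mex{3,2,1,1} = 0
G(25) = mex{0,3,2,2} = 1
G_C(25) = 1.
Combined Grundy value = 0 ⊕ 2 ⊕ 1 = 3.

3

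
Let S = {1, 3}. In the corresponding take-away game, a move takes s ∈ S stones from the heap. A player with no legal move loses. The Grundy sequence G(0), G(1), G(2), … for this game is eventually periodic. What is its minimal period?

G(0) = 0
G(1) = mex{0} = 1
G(2) = mex{1} = 0
G(3) = mex{0,0} = 1
G(4) = mex{1,1} = 0
G(5) = mex{0,0} = 1
G(6) = mex{1,1} = 0
G(7) = mex{0,0} = 1
G(8) = mex{1,1} = 0
G(9) = mex{0,0} = 1
G(10) = mex{1,1} = 0
G(11) = mex{0,0} = 1
G(12) = mex{1,1} = 0
G(13) = mex{0,0} = 1
G(14) = mex{1,1} = 0
G(n+2) = G(n) holds for n = 0,…,2 (a full window of length max(S) = 3), so the sequence is purely periodic with period 2.

2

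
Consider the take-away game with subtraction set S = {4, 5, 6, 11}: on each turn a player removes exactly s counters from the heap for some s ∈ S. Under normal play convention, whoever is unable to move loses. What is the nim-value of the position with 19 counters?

0

G(0) = 0
G(1) = mex{} = 0
G(2) = mex{} = 0
G(3) = mex{} = 0
G(4) = mex{0} = 1
G(5) = mex{0,0} = 1
G(6) = mex{0,0,0} = 1
G(7) = mex{0,0,0} = 1
G(8) = mex{1,0,0} = 2
G(9) = mex{1,1,0} = 2
G(10) = mex{1,1,1} = 0
G(11) = mex{1,1,1,0} = 2
G(12) = mex{2,1,1,0} = 3
G(13) = mex{2,2,1,0} = 3
G(14) = mex{0,2,2,0} = 1
G(15) = mex{2,0,2,1} = 3
G(16) = mex{3,2,0,1} = 4
G(17) = mex{3,3,2,1} = 0
G(18) = mex{1,3,3,1} = 0
G(19) = mex{3,1,3,2} = 0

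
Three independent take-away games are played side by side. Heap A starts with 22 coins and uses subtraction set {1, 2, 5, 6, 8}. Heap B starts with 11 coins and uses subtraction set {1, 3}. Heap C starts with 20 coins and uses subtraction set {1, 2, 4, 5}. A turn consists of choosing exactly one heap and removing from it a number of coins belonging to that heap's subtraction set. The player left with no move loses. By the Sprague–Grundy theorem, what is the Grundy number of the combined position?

2

Heap A, S = {1, 2, 5, 6, 8}:
G(0) = 0
G(1) = mex{0} = 1
G(2) = mex{1,0} = 2
G(3) = mex{2,1} = 0
G(4) = mex{0,2} = 1
G(5) = mex{1,0,0} = 2
G(6) = mex{2,1,1,0} = 3
G(7) = mex{3,2,2,1} = 0
G(8) = mex{0,3,0,2,0} = 1
G(9) = mex{1,0,1,0,1} = 2
G(10) = mex{2,1,2,1,2} = 0
G(11) = mex{0,2,3,2,0} = 1
G(12) = mex{1,0,0,3,1} = 2
G(13) = mex{2,1,1,0,2} = 3
G(14) = mex{3,2,2,1,3} = 0
G(15) = mex{0,3,0,2,0} = 1
G(16) = mex{1,0,1,0,1} = 2
G(17) = mex{2,1,2,1,2} = 0
G(18) = mex{0,2,3,2,0} = 1
G(19) = mex{1,0,0,3,1} = 2
G(20) = mex{2,1,1,0,2} = 3
G(21) = mex{3,2,2,1,3} = 0
G(22) = mex{0,3,0,2,0} = 1
G_A(22) = 1.
Heap B, S = {1, 3}:
G(0) = 0
G(1) = mex{0} = 1
G(2) = mex{1} = 0
G(3) = mex{0,0} = 1
G(4) = mex{1,1} = 0
G(5) = mex{0,0} = 1
G(6) = mex{1,1} = 0
G(7) = mex{0,0} = 1
G(8) = mex{1,1} = 0
G(9) = mex{0,0} = 1
G(10) = mex{1,1} = 0
G(11) = mex{0,0} = 1
G_B(11) = 1.
Heap C, S = {1, 2, 4, 5}:
n :  0  1  2  3  4  5  6  7  8  9 10 11 12 13 14 15 16 17 18 19 20
G :  0  1  2  0  1  2  0  1  2  0  1  2  0  1  2  0  1  2  0  1  2
G_C(20) = 2.
Combined Grundy value = 1 ⊕ 1 ⊕ 2 = 2.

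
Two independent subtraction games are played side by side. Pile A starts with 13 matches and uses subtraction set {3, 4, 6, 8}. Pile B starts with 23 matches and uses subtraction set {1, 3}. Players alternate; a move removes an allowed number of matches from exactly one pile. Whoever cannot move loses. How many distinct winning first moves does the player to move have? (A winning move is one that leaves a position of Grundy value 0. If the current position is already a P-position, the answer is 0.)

3

Pile A, S = {3, 4, 6, 8}:
n :  0  1  2  3  4  5  6  7  8  9 10 11 12 13
G :  0  0  0  1  1  1  2  2  2  3  3  0  0  0
G_A(13) = 0.
Pile B, S = {1, 3}:
n :  0  1  2  3  4  5  6  7  8  9 10 11 12 13 14 15 16 17 18 19 20 21 22 23
G :  0  1  0  1  0  1  0  1  0  1  0  1  0  1  0  1  0  1  0  1  0  1  0  1
G_B(23) = 1.
Combined Grundy value = 0 ⊕ 1 = 1.
A winning move leaves total XOR = 0, i.e. changes one component's Grundy value g to g ⊕ X where X is the current total.
Pile A: need g' = 0⊕1 = 1. Options: 13−3→G=3, 13−4→G=3, 13−6→G=2, 13−8→G=1. Hits: 1.
Pile B: need g' = 1⊕1 = 0. Options: 23−1→G=0, 23−3→G=0. Hits: 2.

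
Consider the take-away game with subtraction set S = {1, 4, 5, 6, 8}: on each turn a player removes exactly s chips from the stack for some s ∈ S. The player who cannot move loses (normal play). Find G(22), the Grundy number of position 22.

2

n :  0  1  2  3  4  5  6  7  8  9 10 11 12 13 14 15 16 17 18 19 20 21 22
G :  0  1  0  1  2  3  2  3  4  0  1  0  1  2  3  2  3  4  0  1  0  1  2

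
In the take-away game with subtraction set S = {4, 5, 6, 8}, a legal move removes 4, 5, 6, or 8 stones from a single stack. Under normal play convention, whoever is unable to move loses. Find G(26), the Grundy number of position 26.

G(0) = 0
G(1) = mex{} = 0
G(2) = mex{} = 0
G(3) = mex{} = 0
G(4) = mex{0} = 1
G(5) = mex{0,0} = 1
G(6) = mex{0,0,0} = 1
G(7) = mex{0,0,0} = 1
G(8) = mex{1,0,0,0} = 2
G(9) = mex{1,1,0,0} = 2
G(10) = mex{1,1,1,0} = 2
G(11) = mex{1,1,1,0} = 2
G(12) = mex{2,1,1,1} = 0
G(13) = mex{2,2,1,1} = 0
G(14) = mex{2,2,2,1} = 0
G(15) = mex{2,2,2,1} = 0
G(16) = mex{0,2,2,2} = 1
G(17) = mex{0,0,2,2} = 1
G(18) = mex{0,0,0,2} = 1
G(19) = mex{0,0,0,2} = 1
G(20) = mex{1,0,0,0} = 2
G(21) = mex{1,1,0,0} = 2
G(22) = mex{1,1,1,0} = 2
G(23) = mex{1,1,1,0} = 2
G(24) = mex{2,1,1,1} = 0
G(25) = mex{2,2,1,1} = 0
G(26) = mex{2,2,2,1} = 0

0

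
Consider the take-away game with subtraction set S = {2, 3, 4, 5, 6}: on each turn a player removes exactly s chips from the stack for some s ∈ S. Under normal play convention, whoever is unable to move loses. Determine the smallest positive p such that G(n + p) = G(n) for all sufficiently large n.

G(0) = 0
G(1) = mex{} = 0
G(2) = mex{0} = 1
G(3) = mex{0,0} = 1
G(4) = mex{1,0,0} = 2
G(5) = mex{1,1,0,0} = 2
G(6) = mex{2,1,1,0,0} = 3
G(7) = mex{2,2,1,1,0} = 3
G(8) = mex{3,2,2,1,1} = 0
G(9) = mex{3,3,2,2,1} = 0
G(10) = mex{0,3,3,2,2} = 1
G(11) = mex{0,0,3,3,2} = 1
G(12) = mex{1,0,0,3,3} = 2
G(13) = mex{1,1,0,0,3} = 2
G(14) = mex{2,1,1,0,0} = 3
G(15) = mex{2,2,1,1,0} = 3
G(16) = mex{3,2,2,1,1} = 0
G(17) = mex{3,3,2,2,1} = 0
G(n+8) = G(n) holds for n = 0,…,5 (a full window of length max(S) = 6), so the sequence is purely periodic with period 8.

8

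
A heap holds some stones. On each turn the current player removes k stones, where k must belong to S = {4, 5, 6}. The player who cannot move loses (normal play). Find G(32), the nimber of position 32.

n :  0  1  2  3  4  5  6  7  8  9 10 11 12 13 14 15 16 17 18 19 20 21 22 23 24 25 26 27 28 29 30 31 32
G :  0  0  0  0  1  1  1  1  2  2  0  0  0  0  1  1  1  1  2  2  0  0  0  0  1  1  1  1  2  2  0  0  0

0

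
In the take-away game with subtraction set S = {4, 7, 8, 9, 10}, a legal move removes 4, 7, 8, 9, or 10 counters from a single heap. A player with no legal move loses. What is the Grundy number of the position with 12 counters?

3

G(0) = 0
G(1) = mex{} = 0
G(2) = mex{} = 0
G(3) = mex{} = 0
G(4) = mex{0} = 1
G(5) = mex{0} = 1
G(6) = mex{0} = 1
G(7) = mex{0,0} = 1
G(8) = mex{1,0,0} = 2
G(9) = mex{1,0,0,0} = 2
G(10) = mex{1,0,0,0,0} = 2
G(11) = mex{1,1,0,0,0} = 2
G(12) = mex{2,1,1,0,0} = 3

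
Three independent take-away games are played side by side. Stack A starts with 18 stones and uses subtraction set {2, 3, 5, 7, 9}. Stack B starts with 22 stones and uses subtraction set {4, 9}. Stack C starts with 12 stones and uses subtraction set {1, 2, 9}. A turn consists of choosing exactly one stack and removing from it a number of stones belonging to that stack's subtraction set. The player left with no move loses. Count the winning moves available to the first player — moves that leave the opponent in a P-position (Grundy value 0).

3

Stack A, S = {2, 3, 5, 7, 9}:
n :  0  1  2  3  4  5  6  7  8  9 10 11 12 13 14 15 16 17 18
G :  0  0  1  1  2  2  3  3  4  4  5  0  0  1  1  2  2  3  3
G_A(18) = 3.
Stack B, S = {4, 9}:
G(0) = 0
G(1) = mex{} = 0
G(2) = mex{} = 0
G(3) = mex{} = 0
G(4) = mex{0} = 1
G(5) = mex{0} = 1
G(6) = mex{0} = 1
G(7) = mex{0} = 1
G(8) = mex{1} = 0
G(9) = mex{1,0} = 2
G(10) = mex{1,0} = 2
G(11) = mex{1,0} = 2
G(12) = mex{0,0} = 1
G(13) = mex{2,1} = 0
G(14) = mex{2,1} = 0
G(15) = mex{2,1} = 0
G(16) = mex{1,1} = 0
G(17) = mex{0,0} = 1
G(18) = mex{0,2} = 1
G(19) = mex{0,2} = 1
G(20) = mex{0,2} = 1
G(21) = mex{1,1} = 0
G(22) = mex{1,0} = 2
G_B(22) = 2.
Stack C, S = {1, 2, 9}:
G(0) = 0
G(1) = mex{0} = 1
G(2) = mex{1,0} = 2
G(3) = mex{2,1} = 0
G(4) = mex{0,2} = 1
G(5) = mex{1,0} = 2
G(6) = mex{2,1} = 0
G(7) = mex{0,2} = 1
G(8) = mex{1,0} = 2
G(9) = mex{2,1,0} = 3
G(10) = mex{3,2,1} = 0
G(11) = mex{0,3,2} = 1
G(12) = mex{1,0,0} = 2
G_C(12) = 2.
Combined Grundy value = 3 ⊕ 2 ⊕ 2 = 3.
A winning move leaves total XOR = 0, i.e. changes one component's Grundy value g to g ⊕ X where X is the current total.
Stack A: need g' = 3⊕3 = 0. Options: 18−2→G=2, 18−3→G=2, 18−5→G=1, 18−7→G=0, 18−9→G=4. Hits: 1.
Stack B: need g' = 2⊕3 = 1. Options: 22−4→G=1, 22−9→G=0. Hits: 1.
Stack C: need g' = 2⊕3 = 1. Options: 12−1→G=1, 12−2→G=0, 12−9→G=0. Hits: 1.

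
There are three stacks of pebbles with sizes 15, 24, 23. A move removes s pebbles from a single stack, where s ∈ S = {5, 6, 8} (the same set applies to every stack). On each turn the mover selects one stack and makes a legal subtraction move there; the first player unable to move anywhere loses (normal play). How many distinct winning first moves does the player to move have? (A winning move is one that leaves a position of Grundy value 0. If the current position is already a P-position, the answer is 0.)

All stacks use S = {5, 6, 8}:
n :  0  1  2  3  4  5  6  7  8  9 10 11 12 13 14 15 16 17 18 19 20 21 22 23 24
G :  0  0  0  0  0  1  1  1  1  1  2  2  2  0  0  0  0  0  1  1  1  1  1  2  2
Stack A: G(15) = 0.
Stack B: G(24) = 2.
Stack C: G(23) = 2.
Combined Grundy value = 0 ⊕ 2 ⊕ 2 = 0.
A winning move leaves total XOR = 0, i.e. changes one component's Grundy value g to g ⊕ X where X is the current total.
Stack A: target g' = 0⊕0 = 0, but every legal move changes the Grundy value (mex property), so 0 moves.
Stack B: target g' = 2⊕0 = 2, but every legal move changes the Grundy value (mex property), so 0 moves.
Stack C: target g' = 2⊕0 = 2, but every legal move changes the Grundy value (mex property), so 0 moves.

0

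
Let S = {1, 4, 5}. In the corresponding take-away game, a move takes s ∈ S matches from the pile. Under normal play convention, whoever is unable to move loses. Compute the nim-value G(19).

1

n :  0  1  2  3  4  5  6  7  8  9 10 11 12 13 14 15 16 17 18 19
G :  0  1  0  1  2  3  2  3  0  1  0  1  2  3  2  3  0  1  0  1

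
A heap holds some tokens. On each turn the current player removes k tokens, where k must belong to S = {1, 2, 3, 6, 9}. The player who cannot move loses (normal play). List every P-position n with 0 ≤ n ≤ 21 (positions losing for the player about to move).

G(0) = 0
G(1) = mex{0} = 1
G(2) = mex{1,0} = 2
G(3) = mex{2,1,0} = 3
G(4) = mex{3,2,1} = 0
G(5) = mex{0,3,2} = 1
G(6) = mex{1,0,3,0} = 2
G(7) = mex{2,1,0,1} = 3
G(8) = mex{3,2,1,2} = 0
G(9) = mex{0,3,2,3,0} = 1
G(10) = mex{1,0,3,0,1} = 2
G(11) = mex{2,1,0,1,2} = 3
G(12) = mex{3,2,1,2,3} = 0
G(13) = mex{0,3,2,3,0} = 1
G(14) = mex{1,0,3,0,1} = 2
G(15) = mex{2,1,0,1,2} = 3
G(16) = mex{3,2,1,2,3} = 0
G(17) = mex{0,3,2,3,0} = 1
G(18) = mex{1,0,3,0,1} = 2
G(19) = mex{2,1,0,1,2} = 3
G(20) = mex{3,2,1,2,3} = 0
G(21) = mex{0,3,2,3,0} = 1
P-positions are exactly the n with G(n) = 0.

0, 4, 8, 12, 16, 20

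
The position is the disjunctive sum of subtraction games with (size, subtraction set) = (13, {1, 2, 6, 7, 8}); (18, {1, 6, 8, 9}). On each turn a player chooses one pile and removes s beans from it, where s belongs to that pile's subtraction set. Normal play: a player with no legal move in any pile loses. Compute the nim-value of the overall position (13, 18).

0

Pile A, S = {1, 2, 6, 7, 8}:
G(0) = 0
G(1) = mex{0} = 1
G(2) = mex{1,0} = 2
G(3) = mex{2,1} = 0
G(4) = mex{0,2} = 1
G(5) = mex{1,0} = 2
G(6) = mex{2,1,0} = 3
G(7) = mex{3,2,1,0} = 4
G(8) = mex{4,3,2,1,0} = 5
G(9) = mex{5,4,0,2,1} = 3
G(10) = mex{3,5,1,0,2} = 4
G(11) = mex{4,3,2,1,0} = 5
G(12) = mex{5,4,3,2,1} = 0
G(13) = mex{0,5,4,3,2} = 1
G_A(13) = 1.
Pile B, S = {1, 6, 8, 9}:
n :  0  1  2  3  4  5  6  7  8  9 10 11 12 13 14 15 16 17 18
G :  0  1  0  1  0  1  2  0  1  2  3  2  3  2  0  1  2  0  1
G_B(18) = 1.
Combined Grundy value = 1 ⊕ 1 = 0.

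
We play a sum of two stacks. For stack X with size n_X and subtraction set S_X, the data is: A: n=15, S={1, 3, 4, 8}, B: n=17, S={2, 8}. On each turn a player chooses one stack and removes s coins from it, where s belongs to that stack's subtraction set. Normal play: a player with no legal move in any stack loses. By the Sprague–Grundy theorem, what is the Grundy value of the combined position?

0

Stack A, S = {1, 3, 4, 8}:
G(0) = 0
G(1) = mex{0} = 1
G(2) = mex{1} = 0
G(3) = mex{0,0} = 1
G(4) = mex{1,1,0} = 2
G(5) = mex{2,0,1} = 3
G(6) = mex{3,1,0} = 2
G(7) = mex{2,2,1} = 0
G(8) = mex{0,3,2,0} = 1
G(9) = mex{1,2,3,1} = 0
G(10) = mex{0,0,2,0} = 1
G(11) = mex{1,1,0,1} = 2
G(12) = mex{2,0,1,2} = 3
G(13) = mex{3,1,0,3} = 2
G(14) = mex{2,2,1,2} = 0
G(15) = mex{0,3,2,0} = 1
G_A(15) = 1.
Stack B, S = {2, 8}:
G(0) = 0
G(1) = mex{} = 0
G(2) = mex{0} = 1
G(3) = mex{0} = 1
G(4) = mex{1} = 0
G(5) = mex{1} = 0
G(6) = mex{0} = 1
G(7) = mex{0} = 1
G(8) = mex{1,0} = 2
G(9) = mex{1,0} = 2
G(10) = mex{2,1} = 0
G(11) = mex{2,1} = 0
G(12) = mex{0,0} = 1
G(13) = mex{0,0} = 1
G(14) = mex{1,1} = 0
G(15) = mex{1,1} = 0
G(16) = mex{0,2} = 1
G(17) = mex{0,2} = 1
G_B(17) = 1.
Combined Grundy value = 1 ⊕ 1 = 0.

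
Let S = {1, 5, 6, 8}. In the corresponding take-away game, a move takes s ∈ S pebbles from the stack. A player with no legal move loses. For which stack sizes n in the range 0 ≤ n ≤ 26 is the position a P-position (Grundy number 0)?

0, 2, 4, 11, 13, 15, 22, 24, 26

G(0) = 0
G(1) = mex{0} = 1
G(2) = mex{1} = 0
G(3) = mex{0} = 1
G(4) = mex{1} = 0
G(5) = mex{0,0} = 1
G(6) = mex{1,1,0} = 2
G(7) = mex{2,0,1} = 3
G(8) = mex{3,1,0,0} = 2
G(9) = mex{2,0,1,1} = 3
G(10) = mex{3,1,0,0} = 2
G(11) = mex{2,2,1,1} = 0
G(12) = mex{0,3,2,0} = 1
G(13) = mex{1,2,3,1} = 0
G(14) = mex{0,3,2,2} = 1
G(15) = mex{1,2,3,3} = 0
G(16) = mex{0,0,2,2} = 1
G(17) = mex{1,1,0,3} = 2
G(18) = mex{2,0,1,2} = 3
G(19) = mex{3,1,0,0} = 2
G(20) = mex{2,0,1,1} = 3
G(21) = mex{3,1,0,0} = 2
G(22) = mex{2,2,1,1} = 0
G(23) = mex{0,3,2,0} = 1
G(24) = mex{1,2,3,1} = 0
G(25) = mex{0,3,2,2} = 1
G(26) = mex{1,2,3,3} = 0
P-positions are exactly the n with G(n) = 0.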